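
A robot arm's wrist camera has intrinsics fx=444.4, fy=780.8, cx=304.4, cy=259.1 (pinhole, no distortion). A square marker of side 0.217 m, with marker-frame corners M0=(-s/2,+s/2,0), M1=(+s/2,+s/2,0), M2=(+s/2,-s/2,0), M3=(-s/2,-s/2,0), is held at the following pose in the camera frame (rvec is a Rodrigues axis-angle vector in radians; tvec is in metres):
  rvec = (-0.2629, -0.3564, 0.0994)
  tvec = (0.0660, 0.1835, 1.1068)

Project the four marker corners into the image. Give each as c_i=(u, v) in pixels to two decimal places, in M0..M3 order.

c0=(287.07, 463.32) c1=(368.98, 471.74) c2=(369.84, 322.13) c3=(292.37, 304.37)

Intrinsics K: fx=444.4, fy=780.8, cx=304.4, cy=259.1
Marker side s = 0.217 m; corners in marker frame (Z=0):
  M0 = (-0.1085, +0.1085, 0)
  M1 = (+0.1085, +0.1085, 0)
  M2 = (+0.1085, -0.1085, 0)
  M3 = (-0.1085, -0.1085, 0)
rvec = (-0.2629, -0.3564, 0.0994), |rvec| = θ = 0.45389 rad = 26.006°
Rodrigues: sinθ=0.43847, 1−cosθ=0.10125; R = I + sinθ·[k]× + (1−cosθ)·[k]×²:
    [+0.93272 -0.04997 -0.35713]
    [+0.14207 +0.96118 +0.23655]
    [+0.33144 -0.27138 +0.90360]
t = (0.0660, 0.1835, 1.1068) m
M0: Pc = R·M0+t = (-0.04062, +0.27237, +1.04139); u = 444.4·(-0.04062)/1.04139 + 304.4 = 287.0653, v = 780.8·(+0.27237)/1.04139 + 259.1 = 463.3153
M1: Pc = R·M1+t = (+0.16178, +0.30320, +1.11332); u = 444.4·(+0.16178)/1.11332 + 304.4 = 368.9764, v = 780.8·(+0.30320)/1.11332 + 259.1 = 471.7441
M2: Pc = R·M2+t = (+0.17262, +0.09463, +1.17221); u = 444.4·(+0.17262)/1.17221 + 304.4 = 369.8433, v = 780.8·(+0.09463)/1.17221 + 259.1 = 322.1307
M3: Pc = R·M3+t = (-0.02978, +0.06380, +1.10028); u = 444.4·(-0.02978)/1.10028 + 304.4 = 292.3729, v = 780.8·(+0.06380)/1.10028 + 259.1 = 304.3731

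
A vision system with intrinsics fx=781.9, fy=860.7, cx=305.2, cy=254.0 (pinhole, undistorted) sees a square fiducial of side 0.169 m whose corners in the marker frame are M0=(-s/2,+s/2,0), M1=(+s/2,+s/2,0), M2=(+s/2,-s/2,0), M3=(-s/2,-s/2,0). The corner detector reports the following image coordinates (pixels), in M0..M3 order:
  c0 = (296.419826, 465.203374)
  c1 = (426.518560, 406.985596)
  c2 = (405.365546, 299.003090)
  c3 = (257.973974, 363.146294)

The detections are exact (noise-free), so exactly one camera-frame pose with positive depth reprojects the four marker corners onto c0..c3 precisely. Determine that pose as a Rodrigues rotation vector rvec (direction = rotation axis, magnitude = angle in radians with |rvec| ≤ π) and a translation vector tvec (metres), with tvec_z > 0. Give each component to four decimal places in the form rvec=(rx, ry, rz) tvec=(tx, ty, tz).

Intrinsics K: fx=781.9, fy=860.7, cx=305.2, cy=254.0
Marker side s = 0.169 m; corners in marker frame (Z=0):
  M0 = (-0.0845, +0.0845, 0)
  M1 = (+0.0845, +0.0845, 0)
  M2 = (+0.0845, -0.0845, 0)
  M3 = (-0.0845, -0.0845, 0)
Detected image corners:
  c0 = (296.419826, 465.203374) px
  c1 = (426.518560, 406.985596) px
  c2 = (405.365546, 299.003090) px
  c3 = (257.973974, 363.146294) px
Planar DLT: solve 8×8 A·h = b for H (H[2,2]=1):
  H  [+847.37117 +425.21815 +347.97401]
  H  [-328.29500 +897.42502 +386.55576]
  H  [+0.08513 +0.71922 +1.00000]
B = K⁻¹H; ‖b₁‖=1.129642, ‖b₂‖=1.129642; λ = 2/(‖b₁‖+‖b₂‖) = 0.885236, sign → tz>0 ⇒ λ=+0.885236
r₁ = λ·B[:,0] = (+0.92995,-0.35989,+0.07536); r₂ = λ·B[:,1] = (+0.23290,+0.73512,+0.63668)
r₃ = r₁×r₂ = (-0.28453,-0.57452,+0.76744); SVD([r₁ r₂ r₃]) → R = UVᵀ:
  R  [+0.92995 +0.23290 -0.28453]
  R  [-0.35989 +0.73512 -0.57452]
  R  [+0.07536 +0.63668 +0.76744]
t = (+0.04843, +0.13633, +0.88524) m
tr R = 2.432505; θ = arccos((tr R − 1)/2) = 0.772379 rad = 44.254°
axis k = ((R−Rᵀ)₃₂, (R−Rᵀ)₁₃, (R−Rᵀ)₂₁) / (2 sinθ) = (+0.867818, -0.257862, -0.424734)
rvec = θ·k = (+0.670284, -0.199167, -0.328056)

rvec=(0.6703, -0.1992, -0.3281) tvec=(0.0484, 0.1363, 0.8852)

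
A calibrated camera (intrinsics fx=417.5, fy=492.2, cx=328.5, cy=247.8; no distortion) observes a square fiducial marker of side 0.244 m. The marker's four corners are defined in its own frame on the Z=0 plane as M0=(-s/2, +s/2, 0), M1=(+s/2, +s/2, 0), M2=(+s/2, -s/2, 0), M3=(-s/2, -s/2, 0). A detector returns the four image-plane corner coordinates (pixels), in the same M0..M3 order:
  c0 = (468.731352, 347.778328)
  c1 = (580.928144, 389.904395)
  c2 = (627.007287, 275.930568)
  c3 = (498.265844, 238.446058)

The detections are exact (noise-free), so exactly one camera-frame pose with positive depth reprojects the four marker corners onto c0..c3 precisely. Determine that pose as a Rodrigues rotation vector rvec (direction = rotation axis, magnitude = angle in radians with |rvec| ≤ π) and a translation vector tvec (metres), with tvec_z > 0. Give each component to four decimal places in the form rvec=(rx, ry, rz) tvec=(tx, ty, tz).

Intrinsics K: fx=417.5, fy=492.2, cx=328.5, cy=247.8
Marker side s = 0.244 m; corners in marker frame (Z=0):
  M0 = (-0.1220, +0.1220, 0)
  M1 = (+0.1220, +0.1220, 0)
  M2 = (+0.1220, -0.1220, 0)
  M3 = (-0.1220, -0.1220, 0)
Detected image corners:
  c0 = (468.731352, 347.778328) px
  c1 = (580.928144, 389.904395) px
  c2 = (627.007287, 275.930568) px
  c3 = (498.265844, 238.446058) px
Planar DLT: solve 8×8 A·h = b for H (H[2,2]=1):
  H  [+310.38763 +95.53167 +540.22439]
  H  [+59.21519 +600.60696 +315.32478]
  H  [-0.33370 +0.45812 +1.00000]
B = K⁻¹H; ‖b₁‖=1.098420, ‖b₂‖=1.098420; λ = 2/(‖b₁‖+‖b₂‖) = 0.910398, sign → tz>0 ⇒ λ=+0.910398
r₁ = λ·B[:,0] = (+0.91587,+0.26248,-0.30380); r₂ = λ·B[:,1] = (-0.11985,+0.90093,+0.41708)
r₃ = r₁×r₂ = (+0.38318,-0.34558,+0.85659); SVD([r₁ r₂ r₃]) → R = UVᵀ:
  R  [+0.91587 -0.11985 +0.38318]
  R  [+0.26248 +0.90093 -0.34558]
  R  [-0.30380 +0.41708 +0.85659]
t = (+0.46169, +0.12490, +0.91040) m
tr R = 2.673396; θ = arccos((tr R − 1)/2) = 0.579570 rad = 33.207°
axis k = ((R−Rᵀ)₃₂, (R−Rᵀ)₁₃, (R−Rᵀ)₂₁) / (2 sinθ) = (+0.696276, +0.627186, +0.349052)
rvec = θ·k = (+0.403541, +0.363498, +0.202300)

rvec=(0.4035, 0.3635, 0.2023) tvec=(0.4617, 0.1249, 0.9104)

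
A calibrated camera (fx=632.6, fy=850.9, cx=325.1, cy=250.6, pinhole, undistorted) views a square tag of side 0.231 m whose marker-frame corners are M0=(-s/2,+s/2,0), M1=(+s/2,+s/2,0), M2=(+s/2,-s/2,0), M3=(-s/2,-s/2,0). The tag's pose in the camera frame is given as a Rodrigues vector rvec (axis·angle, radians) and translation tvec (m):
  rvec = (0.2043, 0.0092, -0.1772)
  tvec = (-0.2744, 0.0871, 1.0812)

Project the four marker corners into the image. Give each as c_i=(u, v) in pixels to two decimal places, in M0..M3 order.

Intrinsics K: fx=632.6, fy=850.9, cx=325.1, cy=250.6
Marker side s = 0.231 m; corners in marker frame (Z=0):
  M0 = (-0.1155, +0.1155, 0)
  M1 = (+0.1155, +0.1155, 0)
  M2 = (+0.1155, -0.1155, 0)
  M3 = (-0.1155, -0.1155, 0)
rvec = (0.2043, 0.0092, -0.1772), |rvec| = θ = 0.27060 rad = 15.504°
Rodrigues: sinθ=0.26731, 1−cosθ=0.03639; R = I + sinθ·[k]× + (1−cosθ)·[k]×²:
    [+0.98435 +0.17598 -0.00890]
    [-0.17411 +0.96365 -0.20263]
    [-0.02708 +0.20101 +0.97922]
t = (-0.2744, 0.0871, 1.0812) m
M0: Pc = R·M0+t = (-0.36777, +0.21851, +1.10754); u = 632.6·(-0.36777)/1.10754 + 325.1 = 115.0410, v = 850.9·(+0.21851)/1.10754 + 250.6 = 418.4775
M1: Pc = R·M1+t = (-0.14038, +0.17829, +1.10129); u = 632.6·(-0.14038)/1.10129 + 325.1 = 244.4623, v = 850.9·(+0.17829)/1.10129 + 250.6 = 388.3557
M2: Pc = R·M2+t = (-0.18103, -0.04431, +1.05486); u = 632.6·(-0.18103)/1.05486 + 325.1 = 216.5342, v = 850.9·(-0.04431)/1.05486 + 250.6 = 214.8559
M3: Pc = R·M3+t = (-0.40842, -0.00409, +1.06111); u = 632.6·(-0.40842)/1.06111 + 325.1 = 81.6142, v = 850.9·(-0.00409)/1.06111 + 250.6 = 247.3186

c0=(115.04, 418.48) c1=(244.46, 388.36) c2=(216.53, 214.86) c3=(81.61, 247.32)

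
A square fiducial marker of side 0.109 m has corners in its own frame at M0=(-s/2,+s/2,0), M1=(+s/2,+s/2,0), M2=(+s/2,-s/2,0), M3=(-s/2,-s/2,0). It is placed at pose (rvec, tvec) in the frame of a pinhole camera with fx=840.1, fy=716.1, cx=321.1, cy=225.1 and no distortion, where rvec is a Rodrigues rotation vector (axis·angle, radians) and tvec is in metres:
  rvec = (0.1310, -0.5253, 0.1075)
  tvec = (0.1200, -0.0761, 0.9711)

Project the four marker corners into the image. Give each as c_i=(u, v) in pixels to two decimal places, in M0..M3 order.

Intrinsics K: fx=840.1, fy=716.1, cx=321.1, cy=225.1
Marker side s = 0.109 m; corners in marker frame (Z=0):
  M0 = (-0.0545, +0.0545, 0)
  M1 = (+0.0545, +0.0545, 0)
  M2 = (+0.0545, -0.0545, 0)
  M3 = (-0.0545, -0.0545, 0)
rvec = (0.1310, -0.5253, 0.1075), |rvec| = θ = 0.55196 rad = 31.625°
Rodrigues: sinθ=0.52436, 1−cosθ=0.14850; R = I + sinθ·[k]× + (1−cosθ)·[k]×²:
    [+0.85986 -0.13567 -0.49217]
    [+0.06858 +0.98600 -0.15197]
    [+0.50589 +0.09692 +0.85713]
t = (0.1200, -0.0761, 0.9711) m
M0: Pc = R·M0+t = (+0.06574, -0.02610, +0.94881); u = 840.1·(+0.06574)/0.94881 + 321.1 = 379.3109, v = 716.1·(-0.02610)/0.94881 + 225.1 = 205.4010
M1: Pc = R·M1+t = (+0.15947, -0.01863, +1.00395); u = 840.1·(+0.15947)/1.00395 + 321.1 = 454.5421, v = 716.1·(-0.01863)/1.00395 + 225.1 = 211.8150
M2: Pc = R·M2+t = (+0.17426, -0.12610, +0.99339); u = 840.1·(+0.17426)/0.99339 + 321.1 = 468.4671, v = 716.1·(-0.12610)/0.99339 + 225.1 = 134.1993
M3: Pc = R·M3+t = (+0.08053, -0.13357, +0.93825); u = 840.1·(+0.08053)/0.93825 + 321.1 = 393.2071, v = 716.1·(-0.13357)/0.93825 + 225.1 = 123.1514

c0=(379.31, 205.40) c1=(454.54, 211.82) c2=(468.47, 134.20) c3=(393.21, 123.15)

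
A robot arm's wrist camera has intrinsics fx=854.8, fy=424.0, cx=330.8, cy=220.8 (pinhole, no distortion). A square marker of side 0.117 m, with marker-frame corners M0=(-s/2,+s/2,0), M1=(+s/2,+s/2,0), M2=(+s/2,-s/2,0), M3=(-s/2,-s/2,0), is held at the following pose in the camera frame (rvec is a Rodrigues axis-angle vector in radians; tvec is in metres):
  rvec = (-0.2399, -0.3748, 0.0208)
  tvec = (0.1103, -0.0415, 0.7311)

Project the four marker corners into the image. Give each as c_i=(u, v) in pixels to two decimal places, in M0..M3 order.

Intrinsics K: fx=854.8, fy=424.0, cx=330.8, cy=220.8
Marker side s = 0.117 m; corners in marker frame (Z=0):
  M0 = (-0.0585, +0.0585, 0)
  M1 = (+0.0585, +0.0585, 0)
  M2 = (+0.0585, -0.0585, 0)
  M3 = (-0.0585, -0.0585, 0)
rvec = (-0.2399, -0.3748, 0.0208), |rvec| = θ = 0.44549 rad = 25.525°
Rodrigues: sinθ=0.43090, 1−cosθ=0.09760; R = I + sinθ·[k]× + (1−cosθ)·[k]×²:
    [+0.93070 +0.02410 -0.36498]
    [+0.06434 +0.97148 +0.22821]
    [+0.36007 -0.23588 +0.90261]
t = (0.1103, -0.0415, 0.7311) m
M0: Pc = R·M0+t = (+0.05726, +0.01157, +0.69624); u = 854.8·(+0.05726)/0.69624 + 330.8 = 401.1051, v = 424.0·(+0.01157)/0.69624 + 220.8 = 227.8448
M1: Pc = R·M1+t = (+0.16616, +0.01910, +0.73837); u = 854.8·(+0.16616)/0.73837 + 330.8 = 523.1576, v = 424.0·(+0.01910)/0.73837 + 220.8 = 231.7655
M2: Pc = R·M2+t = (+0.16334, -0.09457, +0.76596); u = 854.8·(+0.16334)/0.76596 + 330.8 = 513.0802, v = 424.0·(-0.09457)/0.76596 + 220.8 = 168.4517
M3: Pc = R·M3+t = (+0.05444, -0.10210, +0.72383); u = 854.8·(+0.05444)/0.72383 + 330.8 = 395.0947, v = 424.0·(-0.10210)/0.72383 + 220.8 = 160.9956

c0=(401.11, 227.84) c1=(523.16, 231.77) c2=(513.08, 168.45) c3=(395.09, 161.00)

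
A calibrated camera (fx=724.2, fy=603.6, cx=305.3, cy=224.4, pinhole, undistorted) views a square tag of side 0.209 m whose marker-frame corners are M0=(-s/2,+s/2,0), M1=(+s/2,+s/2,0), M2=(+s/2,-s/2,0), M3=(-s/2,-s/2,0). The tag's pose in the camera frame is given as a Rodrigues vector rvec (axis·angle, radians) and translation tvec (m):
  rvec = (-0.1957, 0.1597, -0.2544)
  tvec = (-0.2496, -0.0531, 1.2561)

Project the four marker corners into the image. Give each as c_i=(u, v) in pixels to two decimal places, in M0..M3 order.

c0=(116.65, 260.06) c1=(230.90, 233.52) c2=(205.55, 138.52) c3=(95.75, 166.17)

Intrinsics K: fx=724.2, fy=603.6, cx=305.3, cy=224.4
Marker side s = 0.209 m; corners in marker frame (Z=0):
  M0 = (-0.1045, +0.1045, 0)
  M1 = (+0.1045, +0.1045, 0)
  M2 = (+0.1045, -0.1045, 0)
  M3 = (-0.1045, -0.1045, 0)
rvec = (-0.1957, 0.1597, -0.2544), |rvec| = θ = 0.35850 rad = 20.541°
Rodrigues: sinθ=0.35087, 1−cosθ=0.06358; R = I + sinθ·[k]× + (1−cosθ)·[k]×²:
    [+0.95537 +0.23353 +0.18093]
    [-0.26445 +0.94904 +0.17144]
    [-0.13167 -0.21163 +0.96844]
t = (-0.2496, -0.0531, 1.2561) m
M0: Pc = R·M0+t = (-0.32503, +0.07371, +1.24774); u = 724.2·(-0.32503)/1.24774 + 305.3 = 116.6486, v = 603.6·(+0.07371)/1.24774 + 224.4 = 260.0571
M1: Pc = R·M1+t = (-0.12536, +0.01844, +1.22022); u = 724.2·(-0.12536)/1.22022 + 305.3 = 230.8989, v = 603.6·(+0.01844)/1.22022 + 224.4 = 233.5217
M2: Pc = R·M2+t = (-0.17417, -0.17991, +1.26446); u = 724.2·(-0.17417)/1.26446 + 305.3 = 205.5480, v = 603.6·(-0.17991)/1.26446 + 224.4 = 138.5186
M3: Pc = R·M3+t = (-0.37384, -0.12464, +1.29198); u = 724.2·(-0.37384)/1.29198 + 305.3 = 95.7491, v = 603.6·(-0.12464)/1.29198 + 224.4 = 166.1692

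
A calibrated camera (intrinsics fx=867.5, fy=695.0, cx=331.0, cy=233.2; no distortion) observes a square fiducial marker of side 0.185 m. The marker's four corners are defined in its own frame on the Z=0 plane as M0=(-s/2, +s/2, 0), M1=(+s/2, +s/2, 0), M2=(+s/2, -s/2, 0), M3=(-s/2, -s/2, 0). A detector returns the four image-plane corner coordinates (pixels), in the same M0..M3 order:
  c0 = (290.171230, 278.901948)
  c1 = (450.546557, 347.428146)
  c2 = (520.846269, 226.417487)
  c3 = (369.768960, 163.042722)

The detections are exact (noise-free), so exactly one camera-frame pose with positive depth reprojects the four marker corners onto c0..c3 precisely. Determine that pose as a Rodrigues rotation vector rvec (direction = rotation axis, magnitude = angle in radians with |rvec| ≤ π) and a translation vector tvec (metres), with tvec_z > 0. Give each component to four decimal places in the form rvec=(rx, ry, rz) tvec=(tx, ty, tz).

Intrinsics K: fx=867.5, fy=695.0, cx=331.0, cy=233.2
Marker side s = 0.185 m; corners in marker frame (Z=0):
  M0 = (-0.0925, +0.0925, 0)
  M1 = (+0.0925, +0.0925, 0)
  M2 = (+0.0925, -0.0925, 0)
  M3 = (-0.0925, -0.0925, 0)
Detected image corners:
  c0 = (290.171230, 278.901948) px
  c1 = (450.546557, 347.428146) px
  c2 = (520.846269, 226.417487) px
  c3 = (369.768960, 163.042722) px
Planar DLT: solve 8×8 A·h = b for H (H[2,2]=1):
  H  [+823.14832 -545.42984 +408.71025]
  H  [+344.95249 +552.83354 +251.93130]
  H  [-0.04369 -0.34377 +1.00000]
B = K⁻¹H; ‖b₁‖=1.093295, ‖b₂‖=1.093295; λ = 2/(‖b₁‖+‖b₂‖) = 0.914666, sign → tz>0 ⇒ λ=+0.914666
r₁ = λ·B[:,0] = (+0.88315,+0.46739,-0.03996); r₂ = λ·B[:,1] = (-0.45511,+0.83307,-0.31443)
r₃ = r₁×r₂ = (-0.11367,+0.29588,+0.94844); SVD([r₁ r₂ r₃]) → R = UVᵀ:
  R  [+0.88315 -0.45511 -0.11367]
  R  [+0.46739 +0.83307 +0.29588]
  R  [-0.03996 -0.31443 +0.94844]
t = (+0.08194, +0.02465, +0.91467) m
tr R = 2.664657; θ = arccos((tr R − 1)/2) = 0.587500 rad = 33.661°
axis k = ((R−Rᵀ)₃₂, (R−Rᵀ)₁₃, (R−Rᵀ)₂₁) / (2 sinθ) = (-0.550540, -0.066497, +0.832156)
rvec = θ·k = (-0.323443, -0.039067, +0.488892)

rvec=(-0.3234, -0.0391, 0.4889) tvec=(0.0819, 0.0247, 0.9147)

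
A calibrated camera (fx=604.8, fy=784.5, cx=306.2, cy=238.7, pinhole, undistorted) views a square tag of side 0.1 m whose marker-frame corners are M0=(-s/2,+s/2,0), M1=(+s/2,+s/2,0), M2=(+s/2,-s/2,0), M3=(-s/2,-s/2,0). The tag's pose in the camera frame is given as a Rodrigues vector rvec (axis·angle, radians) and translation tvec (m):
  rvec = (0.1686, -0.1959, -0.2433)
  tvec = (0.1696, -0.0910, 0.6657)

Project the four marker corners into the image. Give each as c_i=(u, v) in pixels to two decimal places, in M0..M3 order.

Intrinsics K: fx=604.8, fy=784.5, cx=306.2, cy=238.7
Marker side s = 0.1 m; corners in marker frame (Z=0):
  M0 = (-0.0500, +0.0500, 0)
  M1 = (+0.0500, +0.0500, 0)
  M2 = (+0.0500, -0.0500, 0)
  M3 = (-0.0500, -0.0500, 0)
rvec = (0.1686, -0.1959, -0.2433), |rvec| = θ = 0.35496 rad = 20.338°
Rodrigues: sinθ=0.34755, 1−cosθ=0.06234; R = I + sinθ·[k]× + (1−cosθ)·[k]×²:
    [+0.95172 +0.22188 -0.21211]
    [-0.25456 +0.95665 -0.14150]
    [+0.17152 +0.18866 +0.96695]
t = (0.1696, -0.0910, 0.6657) m
M0: Pc = R·M0+t = (+0.13311, -0.03044, +0.66656); u = 604.8·(+0.13311)/0.66656 + 306.2 = 426.9752, v = 784.5·(-0.03044)/0.66656 + 238.7 = 202.8746
M1: Pc = R·M1+t = (+0.22828, -0.05590, +0.68371); u = 604.8·(+0.22828)/0.68371 + 306.2 = 508.1337, v = 784.5·(-0.05590)/0.68371 + 238.7 = 174.5641
M2: Pc = R·M2+t = (+0.20609, -0.15156, +0.66484); u = 604.8·(+0.20609)/0.66484 + 306.2 = 493.6798, v = 784.5·(-0.15156)/0.66484 + 238.7 = 59.8617
M3: Pc = R·M3+t = (+0.11092, -0.12610, +0.64769); u = 604.8·(+0.11092)/0.64769 + 306.2 = 409.7745, v = 784.5·(-0.12610)/0.64769 + 238.7 = 85.9594

c0=(426.98, 202.87) c1=(508.13, 174.56) c2=(493.68, 59.86) c3=(409.77, 85.96)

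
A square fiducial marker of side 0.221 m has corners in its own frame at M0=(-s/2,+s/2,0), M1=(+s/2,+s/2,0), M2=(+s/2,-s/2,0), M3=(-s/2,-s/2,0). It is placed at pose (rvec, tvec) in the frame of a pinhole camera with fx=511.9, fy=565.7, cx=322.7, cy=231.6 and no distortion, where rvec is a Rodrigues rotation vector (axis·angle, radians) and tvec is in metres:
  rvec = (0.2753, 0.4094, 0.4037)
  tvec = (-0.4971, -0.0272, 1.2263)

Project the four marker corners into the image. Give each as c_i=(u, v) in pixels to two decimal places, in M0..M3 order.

Intrinsics K: fx=511.9, fy=565.7, cx=322.7, cy=231.6
Marker side s = 0.221 m; corners in marker frame (Z=0):
  M0 = (-0.1105, +0.1105, 0)
  M1 = (+0.1105, +0.1105, 0)
  M2 = (+0.1105, -0.1105, 0)
  M3 = (-0.1105, -0.1105, 0)
rvec = (0.2753, 0.4094, 0.4037), |rvec| = θ = 0.63747 rad = 36.525°
Rodrigues: sinθ=0.59517, 1−cosθ=0.19640; R = I + sinθ·[k]× + (1−cosθ)·[k]×²:
    [+0.84023 -0.32244 +0.43594]
    [+0.43138 +0.88461 -0.17715]
    [-0.32852 +0.33691 +0.88237]
t = (-0.4971, -0.0272, 1.2263) m
M0: Pc = R·M0+t = (-0.62557, +0.02288, +1.29983); u = 511.9·(-0.62557)/1.29983 + 322.7 = 76.3355, v = 565.7·(+0.02288)/1.29983 + 231.6 = 241.5583
M1: Pc = R·M1+t = (-0.43988, +0.11822, +1.22723); u = 511.9·(-0.43988)/1.22723 + 322.7 = 139.2160, v = 565.7·(+0.11822)/1.22723 + 231.6 = 286.0928
M2: Pc = R·M2+t = (-0.36863, -0.07728, +1.15277); u = 511.9·(-0.36863)/1.15277 + 322.7 = 159.0081, v = 565.7·(-0.07728)/1.15277 + 231.6 = 193.6755
M3: Pc = R·M3+t = (-0.55432, -0.17262, +1.22537); u = 511.9·(-0.55432)/1.22537 + 322.7 = 91.1342, v = 565.7·(-0.17262)/1.22537 + 231.6 = 151.9107

c0=(76.34, 241.56) c1=(139.22, 286.09) c2=(159.01, 193.68) c3=(91.13, 151.91)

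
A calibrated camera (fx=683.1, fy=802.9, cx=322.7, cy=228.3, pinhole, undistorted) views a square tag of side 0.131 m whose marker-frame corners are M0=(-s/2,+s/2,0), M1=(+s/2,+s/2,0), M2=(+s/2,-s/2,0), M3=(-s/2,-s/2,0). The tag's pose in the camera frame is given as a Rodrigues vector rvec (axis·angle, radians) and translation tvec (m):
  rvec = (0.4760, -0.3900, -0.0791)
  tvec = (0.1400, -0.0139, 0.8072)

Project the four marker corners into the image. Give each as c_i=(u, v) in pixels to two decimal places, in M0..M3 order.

c0=(388.52, 282.47) c1=(481.09, 259.55) c2=(494.82, 145.22) c3=(395.65, 163.07)

Intrinsics K: fx=683.1, fy=802.9, cx=322.7, cy=228.3
Marker side s = 0.131 m; corners in marker frame (Z=0):
  M0 = (-0.0655, +0.0655, 0)
  M1 = (+0.0655, +0.0655, 0)
  M2 = (+0.0655, -0.0655, 0)
  M3 = (-0.0655, -0.0655, 0)
rvec = (0.4760, -0.3900, -0.0791), |rvec| = θ = 0.62043 rad = 35.548°
Rodrigues: sinθ=0.58138, 1−cosθ=0.18637; R = I + sinθ·[k]× + (1−cosθ)·[k]×²:
    [+0.92333 -0.01576 -0.38369]
    [-0.16400 +0.88727 -0.43111]
    [+0.34723 +0.46098 +0.81666]
t = (0.1400, -0.0139, 0.8072) m
M0: Pc = R·M0+t = (+0.07849, +0.05496, +0.81465); u = 683.1·(+0.07849)/0.81465 + 322.7 = 388.5151, v = 802.9·(+0.05496)/0.81465 + 228.3 = 282.4656
M1: Pc = R·M1+t = (+0.19945, +0.03347, +0.86014); u = 683.1·(+0.19945)/0.86014 + 322.7 = 481.0950, v = 802.9·(+0.03347)/0.86014 + 228.3 = 259.5465
M2: Pc = R·M2+t = (+0.20151, -0.08276, +0.79975); u = 683.1·(+0.20151)/0.79975 + 322.7 = 494.8185, v = 802.9·(-0.08276)/0.79975 + 228.3 = 145.2156
M3: Pc = R·M3+t = (+0.08055, -0.06127, +0.75426); u = 683.1·(+0.08055)/0.75426 + 322.7 = 395.6541, v = 802.9·(-0.06127)/0.75426 + 228.3 = 163.0748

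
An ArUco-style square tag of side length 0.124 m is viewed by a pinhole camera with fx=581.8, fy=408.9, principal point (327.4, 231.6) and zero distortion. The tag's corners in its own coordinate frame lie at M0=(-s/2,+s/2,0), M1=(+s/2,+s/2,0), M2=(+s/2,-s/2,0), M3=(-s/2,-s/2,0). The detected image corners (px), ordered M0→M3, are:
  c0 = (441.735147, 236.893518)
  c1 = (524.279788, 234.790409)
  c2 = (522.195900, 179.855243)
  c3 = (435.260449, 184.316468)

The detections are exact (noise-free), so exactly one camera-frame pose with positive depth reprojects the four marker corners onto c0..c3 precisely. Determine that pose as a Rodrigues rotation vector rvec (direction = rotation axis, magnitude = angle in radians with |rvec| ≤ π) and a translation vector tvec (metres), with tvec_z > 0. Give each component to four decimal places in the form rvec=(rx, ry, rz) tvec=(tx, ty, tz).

Intrinsics K: fx=581.8, fy=408.9, cx=327.4, cy=231.6
Marker side s = 0.124 m; corners in marker frame (Z=0):
  M0 = (-0.0620, +0.0620, 0)
  M1 = (+0.0620, +0.0620, 0)
  M2 = (+0.0620, -0.0620, 0)
  M3 = (-0.0620, -0.0620, 0)
Detected image corners:
  c0 = (441.735147, 236.893518) px
  c1 = (524.279788, 234.790409) px
  c2 = (522.195900, 179.855243) px
  c3 = (435.260449, 184.316468) px
Planar DLT: solve 8×8 A·h = b for H (H[2,2]=1):
  H  [+525.54985 +243.75325 +480.06580]
  H  [-94.59505 +524.09567 +209.72109]
  H  [-0.32724 +0.43439 +1.00000]
B = K⁻¹H; ‖b₁‖=1.136570, ‖b₂‖=1.136570; λ = 2/(‖b₁‖+‖b₂‖) = 0.879840, sign → tz>0 ⇒ λ=+0.879840
r₁ = λ·B[:,0] = (+0.95680,-0.04046,-0.28792); r₂ = λ·B[:,1] = (+0.15355,+0.91124,+0.38219)
r₃ = r₁×r₂ = (+0.24690,-0.40989,+0.87808); SVD([r₁ r₂ r₃]) → R = UVᵀ:
  R  [+0.95680 +0.15355 +0.24690]
  R  [-0.04046 +0.91124 -0.40989]
  R  [-0.28792 +0.38219 +0.87808]
t = (+0.23087, -0.04708, +0.87984) m
tr R = 2.746118; θ = arccos((tr R − 1)/2) = 0.509355 rad = 29.184°
axis k = ((R−Rᵀ)₃₂, (R−Rᵀ)₁₃, (R−Rᵀ)₂₁) / (2 sinθ) = (+0.812203, +0.548406, -0.198940)
rvec = θ·k = (+0.413700, +0.279334, -0.101331)

rvec=(0.4137, 0.2793, -0.1013) tvec=(0.2309, -0.0471, 0.8798)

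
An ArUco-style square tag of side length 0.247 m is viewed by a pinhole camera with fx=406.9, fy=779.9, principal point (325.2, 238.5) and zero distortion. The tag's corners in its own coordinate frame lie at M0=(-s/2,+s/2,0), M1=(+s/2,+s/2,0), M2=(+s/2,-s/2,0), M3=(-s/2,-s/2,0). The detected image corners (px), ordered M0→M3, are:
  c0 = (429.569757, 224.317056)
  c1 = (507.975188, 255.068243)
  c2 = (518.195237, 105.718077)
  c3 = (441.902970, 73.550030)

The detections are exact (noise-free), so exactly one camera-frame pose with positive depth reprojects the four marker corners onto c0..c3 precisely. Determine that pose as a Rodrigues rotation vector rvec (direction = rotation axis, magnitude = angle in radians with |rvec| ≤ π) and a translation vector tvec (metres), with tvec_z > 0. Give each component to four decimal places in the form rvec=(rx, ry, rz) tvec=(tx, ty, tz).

Intrinsics K: fx=406.9, fy=779.9, cx=325.2, cy=238.5
Marker side s = 0.247 m; corners in marker frame (Z=0):
  M0 = (-0.1235, +0.1235, 0)
  M1 = (+0.1235, +0.1235, 0)
  M2 = (+0.1235, -0.1235, 0)
  M3 = (-0.1235, -0.1235, 0)
Detected image corners:
  c0 = (429.569757, 224.317056) px
  c1 = (507.975188, 255.068243) px
  c2 = (518.195237, 105.718077) px
  c3 = (441.902970, 73.550030) px
Planar DLT: solve 8×8 A·h = b for H (H[2,2]=1):
  H  [+341.37146 -93.97426 +474.76640]
  H  [+137.21593 +590.72128 +163.83473]
  H  [+0.05959 -0.10192 +1.00000]
B = K⁻¹H; ‖b₁‖=0.809090, ‖b₂‖=0.809090; λ = 2/(‖b₁‖+‖b₂‖) = 1.235957, sign → tz>0 ⇒ λ=+1.235957
r₁ = λ·B[:,0] = (+0.97805,+0.19493,+0.07366); r₂ = λ·B[:,1] = (-0.18477,+0.97468,-0.12597)
r₃ = r₁×r₂ = (-0.09635,+0.10959,+0.98930); SVD([r₁ r₂ r₃]) → R = UVᵀ:
  R  [+0.97805 -0.18477 -0.09635]
  R  [+0.19493 +0.97468 +0.10959]
  R  [+0.07366 -0.12597 +0.98930]
t = (+0.45431, -0.11833, +1.23596) m
tr R = 2.942019; θ = arccos((tr R − 1)/2) = 0.241378 rad = 13.830°
axis k = ((R−Rᵀ)₃₂, (R−Rᵀ)₁₃, (R−Rᵀ)₂₁) / (2 sinθ) = (-0.492718, -0.355590, +0.794220)
rvec = θ·k = (-0.118931, -0.085831, +0.191707)

rvec=(-0.1189, -0.0858, 0.1917) tvec=(0.4543, -0.1183, 1.2360)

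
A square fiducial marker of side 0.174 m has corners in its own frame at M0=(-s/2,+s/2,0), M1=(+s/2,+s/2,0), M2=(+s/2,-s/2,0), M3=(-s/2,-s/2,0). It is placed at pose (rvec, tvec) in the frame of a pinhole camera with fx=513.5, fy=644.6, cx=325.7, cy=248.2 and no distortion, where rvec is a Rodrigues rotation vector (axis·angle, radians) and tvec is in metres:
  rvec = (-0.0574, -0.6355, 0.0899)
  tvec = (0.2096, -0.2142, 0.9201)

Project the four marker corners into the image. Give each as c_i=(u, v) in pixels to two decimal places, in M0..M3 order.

c0=(405.64, 146.09) c1=(471.35, 168.76) c2=(475.29, 55.90) c3=(411.10, 20.38)

Intrinsics K: fx=513.5, fy=644.6, cx=325.7, cy=248.2
Marker side s = 0.174 m; corners in marker frame (Z=0):
  M0 = (-0.0870, +0.0870, 0)
  M1 = (+0.0870, +0.0870, 0)
  M2 = (+0.0870, -0.0870, 0)
  M3 = (-0.0870, -0.0870, 0)
rvec = (-0.0574, -0.6355, 0.0899), |rvec| = θ = 0.64439 rad = 36.921°
Rodrigues: sinθ=0.60071, 1−cosθ=0.20053; R = I + sinθ·[k]× + (1−cosθ)·[k]×²:
    [+0.80106 -0.06619 -0.59492]
    [+0.10142 +0.99451 +0.02592]
    [+0.58993 -0.08110 +0.80337]
t = (0.2096, -0.2142, 0.9201) m
M0: Pc = R·M0+t = (+0.13415, -0.13650, +0.86172); u = 513.5·(+0.13415)/0.86172 + 325.7 = 405.6398, v = 644.6·(-0.13650)/0.86172 + 248.2 = 146.0914
M1: Pc = R·M1+t = (+0.27353, -0.11885, +0.96437); u = 513.5·(+0.27353)/0.96437 + 325.7 = 471.3492, v = 644.6·(-0.11885)/0.96437 + 248.2 = 168.7558
M2: Pc = R·M2+t = (+0.28505, -0.29190, +0.97848); u = 513.5·(+0.28505)/0.97848 + 325.7 = 475.2927, v = 644.6·(-0.29190)/0.97848 + 248.2 = 55.9041
M3: Pc = R·M3+t = (+0.14567, -0.30955, +0.87583); u = 513.5·(+0.14567)/0.87583 + 325.7 = 411.1042, v = 644.6·(-0.30955)/0.87583 + 248.2 = 20.3786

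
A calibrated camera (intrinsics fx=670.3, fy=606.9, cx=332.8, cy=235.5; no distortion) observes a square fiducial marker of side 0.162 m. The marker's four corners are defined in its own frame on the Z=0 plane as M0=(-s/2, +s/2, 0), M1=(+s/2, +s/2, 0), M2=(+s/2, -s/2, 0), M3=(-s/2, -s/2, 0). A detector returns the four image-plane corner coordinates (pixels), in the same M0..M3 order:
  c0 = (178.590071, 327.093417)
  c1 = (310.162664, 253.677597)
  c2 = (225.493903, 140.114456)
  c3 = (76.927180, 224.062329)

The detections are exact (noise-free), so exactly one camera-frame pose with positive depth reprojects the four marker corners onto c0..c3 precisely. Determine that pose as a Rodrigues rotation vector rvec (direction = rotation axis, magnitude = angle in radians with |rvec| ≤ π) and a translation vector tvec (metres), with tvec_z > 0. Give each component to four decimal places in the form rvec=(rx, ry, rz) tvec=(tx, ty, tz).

Intrinsics K: fx=670.3, fy=606.9, cx=332.8, cy=235.5
Marker side s = 0.162 m; corners in marker frame (Z=0):
  M0 = (-0.0810, +0.0810, 0)
  M1 = (+0.0810, +0.0810, 0)
  M2 = (+0.0810, -0.0810, 0)
  M3 = (-0.0810, -0.0810, 0)
Detected image corners:
  c0 = (178.590071, 327.093417) px
  c1 = (310.162664, 253.677597) px
  c2 = (225.493903, 140.114456) px
  c3 = (76.927180, 224.062329) px
Planar DLT: solve 8×8 A·h = b for H (H[2,2]=1):
  H  [+853.84504 +728.37591 +200.49948]
  H  [-492.60217 +851.27836 +239.75302]
  H  [-0.03789 +0.77413 +1.00000]
B = K⁻¹H; ‖b₁‖=1.519046, ‖b₂‖=1.519046; λ = 2/(‖b₁‖+‖b₂‖) = 0.658308, sign → tz>0 ⇒ λ=+0.658308
r₁ = λ·B[:,0] = (+0.85095,-0.52465,-0.02494); r₂ = λ·B[:,1] = (+0.46232,+0.72564,+0.50961)
r₃ = r₁×r₂ = (-0.24927,-0.44519,+0.86004); SVD([r₁ r₂ r₃]) → R = UVᵀ:
  R  [+0.85095 +0.46232 -0.24927]
  R  [-0.52465 +0.72564 -0.44519]
  R  [-0.02494 +0.50961 +0.86004]
t = (-0.12993, +0.00461, +0.65831) m
tr R = 2.436631; θ = arccos((tr R − 1)/2) = 0.769418 rad = 44.084°
axis k = ((R−Rᵀ)₃₂, (R−Rᵀ)₁₃, (R−Rᵀ)₂₁) / (2 sinθ) = (+0.686199, -0.161223, -0.709322)
rvec = θ·k = (+0.527974, -0.124048, -0.545765)

rvec=(0.5280, -0.1240, -0.5458) tvec=(-0.1299, 0.0046, 0.6583)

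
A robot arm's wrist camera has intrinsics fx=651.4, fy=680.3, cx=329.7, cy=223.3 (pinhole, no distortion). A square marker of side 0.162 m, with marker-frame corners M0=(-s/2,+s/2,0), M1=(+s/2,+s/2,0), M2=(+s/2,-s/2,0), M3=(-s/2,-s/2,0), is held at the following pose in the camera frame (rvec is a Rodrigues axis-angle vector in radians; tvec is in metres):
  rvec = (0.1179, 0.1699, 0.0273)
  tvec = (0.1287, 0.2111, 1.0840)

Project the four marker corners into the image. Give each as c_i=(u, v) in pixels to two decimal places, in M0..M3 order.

c0=(357.65, 400.57) c1=(454.61, 408.79) c2=(458.59, 309.04) c3=(359.81, 303.15)

Intrinsics K: fx=651.4, fy=680.3, cx=329.7, cy=223.3
Marker side s = 0.162 m; corners in marker frame (Z=0):
  M0 = (-0.0810, +0.0810, 0)
  M1 = (+0.0810, +0.0810, 0)
  M2 = (+0.0810, -0.0810, 0)
  M3 = (-0.0810, -0.0810, 0)
rvec = (0.1179, 0.1699, 0.0273), |rvec| = θ = 0.20859 rad = 11.952°
Rodrigues: sinθ=0.20709, 1−cosθ=0.02168; R = I + sinθ·[k]× + (1−cosθ)·[k]×²:
    [+0.98525 -0.01712 +0.17027]
    [+0.03708 +0.99270 -0.11474]
    [-0.16707 +0.11936 +0.97869]
t = (0.1287, 0.2111, 1.0840) m
M0: Pc = R·M0+t = (+0.04751, +0.28851, +1.10720); u = 651.4·(+0.04751)/1.10720 + 329.7 = 357.6504, v = 680.3·(+0.28851)/1.10720 + 223.3 = 400.5671
M1: Pc = R·M1+t = (+0.20712, +0.29451, +1.08014); u = 651.4·(+0.20712)/1.08014 + 329.7 = 454.6072, v = 680.3·(+0.29451)/1.08014 + 223.3 = 408.7924
M2: Pc = R·M2+t = (+0.20989, +0.13369, +1.06080); u = 651.4·(+0.20989)/1.06080 + 329.7 = 458.5874, v = 680.3·(+0.13369)/1.06080 + 223.3 = 309.0395
M3: Pc = R·M3+t = (+0.05028, +0.12769, +1.08786); u = 651.4·(+0.05028)/1.08786 + 329.7 = 359.8082, v = 680.3·(+0.12769)/1.08786 + 223.3 = 303.1498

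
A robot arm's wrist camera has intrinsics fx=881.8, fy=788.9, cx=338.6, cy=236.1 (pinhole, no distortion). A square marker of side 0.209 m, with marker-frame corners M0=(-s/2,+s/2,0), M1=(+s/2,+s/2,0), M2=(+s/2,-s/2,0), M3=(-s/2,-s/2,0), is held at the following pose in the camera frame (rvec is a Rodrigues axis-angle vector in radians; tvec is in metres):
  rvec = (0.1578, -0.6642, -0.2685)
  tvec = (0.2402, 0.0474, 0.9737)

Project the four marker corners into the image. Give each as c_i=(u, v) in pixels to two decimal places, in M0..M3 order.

c0=(509.71, 385.97) c1=(621.27, 322.68) c2=(599.13, 171.25) c3=(478.50, 217.09)

Intrinsics K: fx=881.8, fy=788.9, cx=338.6, cy=236.1
Marker side s = 0.209 m; corners in marker frame (Z=0):
  M0 = (-0.1045, +0.1045, 0)
  M1 = (+0.1045, +0.1045, 0)
  M2 = (+0.1045, -0.1045, 0)
  M3 = (-0.1045, -0.1045, 0)
rvec = (0.1578, -0.6642, -0.2685), |rvec| = θ = 0.73359 rad = 42.032°
Rodrigues: sinθ=0.66954, 1−cosθ=0.25722; R = I + sinθ·[k]× + (1−cosθ)·[k]×²:
    [+0.75468 +0.19496 -0.62646]
    [-0.29515 +0.95364 -0.05878]
    [+0.58596 +0.22926 +0.77723]
t = (0.2402, 0.0474, 0.9737) m
M0: Pc = R·M0+t = (+0.18171, +0.17790, +0.93643); u = 881.8·(+0.18171)/0.93643 + 338.6 = 509.7097, v = 788.9·(+0.17790)/0.93643 + 236.1 = 385.9726
M1: Pc = R·M1+t = (+0.33944, +0.11621, +1.05889); u = 881.8·(+0.33944)/1.05889 + 338.6 = 621.2691, v = 788.9·(+0.11621)/1.05889 + 236.1 = 322.6806
M2: Pc = R·M2+t = (+0.29869, -0.08310, +1.01097); u = 881.8·(+0.29869)/1.01097 + 338.6 = 599.1261, v = 788.9·(-0.08310)/1.01097 + 236.1 = 171.2549
M3: Pc = R·M3+t = (+0.14096, -0.02141, +0.88851); u = 881.8·(+0.14096)/0.88851 + 338.6 = 478.4984, v = 788.9·(-0.02141)/0.88851 + 236.1 = 217.0887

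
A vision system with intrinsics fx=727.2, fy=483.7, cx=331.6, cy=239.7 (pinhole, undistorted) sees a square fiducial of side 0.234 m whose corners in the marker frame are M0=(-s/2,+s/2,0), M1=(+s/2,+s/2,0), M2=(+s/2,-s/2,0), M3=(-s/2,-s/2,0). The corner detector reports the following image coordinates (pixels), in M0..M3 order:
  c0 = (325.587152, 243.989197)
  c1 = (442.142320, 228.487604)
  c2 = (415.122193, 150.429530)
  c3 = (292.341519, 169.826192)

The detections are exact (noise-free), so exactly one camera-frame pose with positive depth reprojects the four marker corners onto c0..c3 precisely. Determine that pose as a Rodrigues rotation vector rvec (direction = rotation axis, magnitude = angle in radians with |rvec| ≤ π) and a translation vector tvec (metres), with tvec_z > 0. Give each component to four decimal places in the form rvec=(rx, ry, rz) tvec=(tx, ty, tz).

Intrinsics K: fx=727.2, fy=483.7, cx=331.6, cy=239.7
Marker side s = 0.234 m; corners in marker frame (Z=0):
  M0 = (-0.1170, +0.1170, 0)
  M1 = (+0.1170, +0.1170, 0)
  M2 = (+0.1170, -0.1170, 0)
  M3 = (-0.1170, -0.1170, 0)
Detected image corners:
  c0 = (325.587152, 243.989197) px
  c1 = (442.142320, 228.487604) px
  c2 = (415.122193, 150.429530) px
  c3 = (292.341519, 169.826192) px
Planar DLT: solve 8×8 A·h = b for H (H[2,2]=1):
  H  [+452.50959 +225.73793 +368.15044]
  H  [-105.74121 +377.07824 +199.51267]
  H  [-0.15858 +0.26225 +1.00000]
B = K⁻¹H; ‖b₁‖=0.726077, ‖b₂‖=0.726077; λ = 2/(‖b₁‖+‖b₂‖) = 1.377265, sign → tz>0 ⇒ λ=+1.377265
r₁ = λ·B[:,0] = (+0.95661,-0.19285,-0.21841); r₂ = λ·B[:,1] = (+0.26283,+0.89469,+0.36119)
r₃ = r₁×r₂ = (+0.12575,-0.40292,+0.90655); SVD([r₁ r₂ r₃]) → R = UVᵀ:
  R  [+0.95661 +0.26283 +0.12575]
  R  [-0.19285 +0.89469 -0.40292]
  R  [-0.21841 +0.36119 +0.90655]
t = (+0.06922, -0.11443, +1.37726) m
tr R = 2.757852; θ = arccos((tr R − 1)/2) = 0.497191 rad = 28.487°
axis k = ((R−Rᵀ)₃₂, (R−Rᵀ)₁₃, (R−Rᵀ)₂₁) / (2 sinθ) = (+0.801028, +0.360779, -0.477695)
rvec = θ·k = (+0.398264, +0.179376, -0.237505)

rvec=(0.3983, 0.1794, -0.2375) tvec=(0.0692, -0.1144, 1.3773)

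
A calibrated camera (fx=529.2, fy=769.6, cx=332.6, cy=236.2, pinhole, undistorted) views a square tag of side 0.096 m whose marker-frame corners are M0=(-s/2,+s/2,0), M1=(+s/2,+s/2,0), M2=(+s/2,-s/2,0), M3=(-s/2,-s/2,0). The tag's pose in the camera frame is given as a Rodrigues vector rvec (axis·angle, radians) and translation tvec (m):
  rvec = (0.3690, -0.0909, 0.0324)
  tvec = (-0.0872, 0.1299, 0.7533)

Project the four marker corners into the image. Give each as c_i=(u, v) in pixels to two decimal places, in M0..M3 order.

c0=(237.75, 410.95) c1=(304.10, 410.33) c2=(306.09, 325.44) c3=(236.63, 325.02)

Intrinsics K: fx=529.2, fy=769.6, cx=332.6, cy=236.2
Marker side s = 0.096 m; corners in marker frame (Z=0):
  M0 = (-0.0480, +0.0480, 0)
  M1 = (+0.0480, +0.0480, 0)
  M2 = (+0.0480, -0.0480, 0)
  M3 = (-0.0480, -0.0480, 0)
rvec = (0.3690, -0.0909, 0.0324), |rvec| = θ = 0.38141 rad = 21.853°
Rodrigues: sinθ=0.37223, 1−cosθ=0.07186; R = I + sinθ·[k]× + (1−cosθ)·[k]×²:
    [+0.99540 -0.04819 -0.08281]
    [+0.01505 +0.93222 -0.36157]
    [+0.09462 +0.35866 +0.92866]
t = (-0.0872, 0.1299, 0.7533) m
M0: Pc = R·M0+t = (-0.13729, +0.17392, +0.76597); u = 529.2·(-0.13729)/0.76597 + 332.6 = 237.7469, v = 769.6·(+0.17392)/0.76597 + 236.2 = 410.9475
M1: Pc = R·M1+t = (-0.04173, +0.17537, +0.77506); u = 529.2·(-0.04173)/0.77506 + 332.6 = 304.1046, v = 769.6·(+0.17537)/0.77506 + 236.2 = 410.3343
M2: Pc = R·M2+t = (-0.03711, +0.08588, +0.74063); u = 529.2·(-0.03711)/0.74063 + 332.6 = 306.0854, v = 769.6·(+0.08588)/0.74063 + 236.2 = 325.4354
M3: Pc = R·M3+t = (-0.13267, +0.08443, +0.73154); u = 529.2·(-0.13267)/0.73154 + 332.6 = 236.6289, v = 769.6·(+0.08443)/0.73154 + 236.2 = 325.0233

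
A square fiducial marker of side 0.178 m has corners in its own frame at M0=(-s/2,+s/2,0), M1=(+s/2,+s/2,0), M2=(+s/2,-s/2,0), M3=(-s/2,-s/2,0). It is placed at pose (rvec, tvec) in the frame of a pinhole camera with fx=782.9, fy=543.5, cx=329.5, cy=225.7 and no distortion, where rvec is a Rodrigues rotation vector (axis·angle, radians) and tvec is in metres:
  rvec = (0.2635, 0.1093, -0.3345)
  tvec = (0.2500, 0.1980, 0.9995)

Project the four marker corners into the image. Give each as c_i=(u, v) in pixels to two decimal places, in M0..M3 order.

Intrinsics K: fx=782.9, fy=543.5, cx=329.5, cy=225.7
Marker side s = 0.178 m; corners in marker frame (Z=0):
  M0 = (-0.0890, +0.0890, 0)
  M1 = (+0.0890, +0.0890, 0)
  M2 = (+0.0890, -0.0890, 0)
  M3 = (-0.0890, -0.0890, 0)
rvec = (0.2635, 0.1093, -0.3345), |rvec| = θ = 0.43962 rad = 25.189°
Rodrigues: sinθ=0.42560, 1−cosθ=0.09509; R = I + sinθ·[k]× + (1−cosθ)·[k]×²:
    [+0.93907 +0.33800 +0.06245]
    [-0.30966 +0.91079 -0.27308]
    [-0.14918 +0.23711 +0.95996]
t = (0.2500, 0.1980, 0.9995) m
M0: Pc = R·M0+t = (+0.19650, +0.30662, +1.03388); u = 782.9·(+0.19650)/1.03388 + 329.5 = 478.3020, v = 543.5·(+0.30662)/1.03388 + 225.7 = 386.8870
M1: Pc = R·M1+t = (+0.36366, +0.25150, +1.00733); u = 782.9·(+0.36366)/1.00733 + 329.5 = 612.1384, v = 543.5·(+0.25150)/1.00733 + 225.7 = 361.3965
M2: Pc = R·M2+t = (+0.30350, +0.08938, +0.96512); u = 782.9·(+0.30350)/0.96512 + 329.5 = 575.6937, v = 543.5·(+0.08938)/0.96512 + 225.7 = 276.0337
M3: Pc = R·M3+t = (+0.13634, +0.14450, +0.99167); u = 782.9·(+0.13634)/0.99167 + 329.5 = 437.1372, v = 543.5·(+0.14450)/0.99167 + 225.7 = 304.8948

c0=(478.30, 386.89) c1=(612.14, 361.40) c2=(575.69, 276.03) c3=(437.14, 304.89)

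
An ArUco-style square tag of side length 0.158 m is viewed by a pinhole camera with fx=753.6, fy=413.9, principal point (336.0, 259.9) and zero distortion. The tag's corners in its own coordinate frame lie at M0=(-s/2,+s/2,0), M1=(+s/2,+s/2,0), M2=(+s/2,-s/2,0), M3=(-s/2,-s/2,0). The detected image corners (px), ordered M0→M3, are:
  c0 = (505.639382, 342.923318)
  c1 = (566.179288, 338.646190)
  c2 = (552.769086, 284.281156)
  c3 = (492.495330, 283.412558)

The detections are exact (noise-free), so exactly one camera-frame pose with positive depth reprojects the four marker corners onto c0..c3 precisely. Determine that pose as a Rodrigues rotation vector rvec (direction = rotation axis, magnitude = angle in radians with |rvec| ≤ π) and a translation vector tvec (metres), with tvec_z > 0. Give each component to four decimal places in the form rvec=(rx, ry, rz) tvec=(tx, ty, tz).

Intrinsics K: fx=753.6, fy=413.9, cx=336.0, cy=259.9
Marker side s = 0.158 m; corners in marker frame (Z=0):
  M0 = (-0.0790, +0.0790, 0)
  M1 = (+0.0790, +0.0790, 0)
  M2 = (+0.0790, -0.0790, 0)
  M3 = (-0.0790, -0.0790, 0)
Detected image corners:
  c0 = (505.639382, 342.923318) px
  c1 = (566.179288, 338.646190) px
  c2 = (552.769086, 284.281156) px
  c3 = (492.495330, 283.412558) px
Planar DLT: solve 8×8 A·h = b for H (H[2,2]=1):
  H  [+682.63140 +3.30222 +530.54465]
  H  [+166.62466 +311.97635 +311.93440]
  H  [+0.56742 -0.15260 +1.00000]
B = K⁻¹H; ‖b₁‖=0.866201, ‖b₂‖=0.866201; λ = 2/(‖b₁‖+‖b₂‖) = 1.154466, sign → tz>0 ⇒ λ=+1.154466
r₁ = λ·B[:,0] = (+0.75368,+0.05342,+0.65507); r₂ = λ·B[:,1] = (+0.08361,+0.98080,-0.17617)
r₃ = r₁×r₂ = (-0.65190,+0.18755,+0.73474); SVD([r₁ r₂ r₃]) → R = UVᵀ:
  R  [+0.75368 +0.08361 -0.65190]
  R  [+0.05342 +0.98080 +0.18755]
  R  [+0.65507 -0.17617 +0.73474]
t = (+0.29803, +0.14514, +1.15447) m
tr R = 2.469222; θ = arccos((tr R − 1)/2) = 0.745703 rad = 42.726°
axis k = ((R−Rᵀ)₃₂, (R−Rᵀ)₁₃, (R−Rᵀ)₂₁) / (2 sinθ) = (-0.268038, -0.963151, -0.022247)
rvec = θ·k = (-0.199877, -0.718225, -0.016590)

rvec=(-0.1999, -0.7182, -0.0166) tvec=(0.2980, 0.1451, 1.1545)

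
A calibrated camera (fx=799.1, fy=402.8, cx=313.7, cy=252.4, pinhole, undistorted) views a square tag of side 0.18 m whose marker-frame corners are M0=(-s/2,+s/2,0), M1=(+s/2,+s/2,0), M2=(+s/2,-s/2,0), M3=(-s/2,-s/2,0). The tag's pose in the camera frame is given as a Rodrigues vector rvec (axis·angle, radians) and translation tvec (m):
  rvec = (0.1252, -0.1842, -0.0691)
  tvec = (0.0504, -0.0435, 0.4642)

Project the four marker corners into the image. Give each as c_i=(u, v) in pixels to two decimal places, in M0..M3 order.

Intrinsics K: fx=799.1, fy=402.8, cx=313.7, cy=252.4
Marker side s = 0.18 m; corners in marker frame (Z=0):
  M0 = (-0.0900, +0.0900, 0)
  M1 = (+0.0900, +0.0900, 0)
  M2 = (+0.0900, -0.0900, 0)
  M3 = (-0.0900, -0.0900, 0)
rvec = (0.1252, -0.1842, -0.0691), |rvec| = θ = 0.23319 rad = 13.361°
Rodrigues: sinθ=0.23109, 1−cosθ=0.02707; R = I + sinθ·[k]× + (1−cosθ)·[k]×²:
    [+0.98074 +0.05700 -0.18684]
    [-0.07995 +0.98982 -0.11773]
    [+0.17823 +0.13040 +0.97531]
t = (0.0504, -0.0435, 0.4642) m
M0: Pc = R·M0+t = (-0.03274, +0.05278, +0.45990); u = 799.1·(-0.03274)/0.45990 + 313.7 = 256.8181, v = 402.8·(+0.05278)/0.45990 + 252.4 = 298.6272
M1: Pc = R·M1+t = (+0.14380, +0.03839, +0.49198); u = 799.1·(+0.14380)/0.49198 + 313.7 = 547.2623, v = 402.8·(+0.03839)/0.49198 + 252.4 = 283.8297
M2: Pc = R·M2+t = (+0.13354, -0.13978, +0.46850); u = 799.1·(+0.13354)/0.46850 + 313.7 = 541.4653, v = 402.8·(-0.13978)/0.46850 + 252.4 = 132.2233
M3: Pc = R·M3+t = (-0.04300, -0.12539, +0.43642); u = 799.1·(-0.04300)/0.43642 + 313.7 = 234.9736, v = 402.8·(-0.12539)/0.43642 + 252.4 = 136.6721

c0=(256.82, 298.63) c1=(547.26, 283.83) c2=(541.47, 132.22) c3=(234.97, 136.67)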